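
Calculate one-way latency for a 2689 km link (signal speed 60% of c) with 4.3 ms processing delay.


Speed = 0.6 * 3e5 km/s = 180000 km/s
Propagation delay = 2689 / 180000 = 0.0149 s = 14.9389 ms
Processing delay = 4.3 ms
Total one-way latency = 19.2389 ms


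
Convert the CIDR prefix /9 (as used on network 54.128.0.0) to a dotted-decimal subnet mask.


/9 means 9 network bits, 23 host bits
Binary: 11111111100000000000000000000000
Mask: 255.128.0.0


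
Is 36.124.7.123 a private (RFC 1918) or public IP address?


RFC 1918 private ranges:
  10.0.0.0/8 (10.0.0.0 - 10.255.255.255)
  172.16.0.0/12 (172.16.0.0 - 172.31.255.255)
  192.168.0.0/16 (192.168.0.0 - 192.168.255.255)
Public (not in any RFC 1918 range)


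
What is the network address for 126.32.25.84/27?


IP:   01111110.00100000.00011001.01010100
Mask: 11111111.11111111.11111111.11100000
AND operation:
Net:  01111110.00100000.00011001.01000000
Network: 126.32.25.64/27


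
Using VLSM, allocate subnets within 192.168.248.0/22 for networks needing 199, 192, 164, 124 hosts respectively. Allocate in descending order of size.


199 hosts -> /24 (254 usable): 192.168.248.0/24
192 hosts -> /24 (254 usable): 192.168.249.0/24
164 hosts -> /24 (254 usable): 192.168.250.0/24
124 hosts -> /25 (126 usable): 192.168.251.0/25
Allocation: 192.168.248.0/24 (199 hosts, 254 usable); 192.168.249.0/24 (192 hosts, 254 usable); 192.168.250.0/24 (164 hosts, 254 usable); 192.168.251.0/25 (124 hosts, 126 usable)


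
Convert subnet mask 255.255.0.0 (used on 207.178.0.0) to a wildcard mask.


Subnet mask: 255.255.0.0
Wildcard = 255.255.255.255 - subnet mask
255 - 255 = 0
255 - 255 = 0
255 - 0 = 255
255 - 0 = 255
Wildcard: 0.0.255.255


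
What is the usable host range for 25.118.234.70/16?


Network: 25.118.0.0
Broadcast: 25.118.255.255
First usable = network + 1
Last usable = broadcast - 1
Range: 25.118.0.1 to 25.118.255.254


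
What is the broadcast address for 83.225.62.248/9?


Network: 83.128.0.0/9
Host bits = 23
Set all host bits to 1:
Broadcast: 83.255.255.255


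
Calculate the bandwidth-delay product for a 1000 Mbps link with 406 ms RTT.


BDP = bandwidth * RTT
= 1000 Mbps * 406 ms
= 1000 * 1e6 * 406 / 1000 bits
= 406000000 bits
= 50750000 bytes
= 49560.5469 KB
BDP = 406000000 bits (50750000 bytes)


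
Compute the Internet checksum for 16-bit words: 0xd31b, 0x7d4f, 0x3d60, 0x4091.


Sum all words (with carry folding):
+ 0xd31b = 0xd31b
+ 0x7d4f = 0x506b
+ 0x3d60 = 0x8dcb
+ 0x4091 = 0xce5c
One's complement: ~0xce5c
Checksum = 0x31a3


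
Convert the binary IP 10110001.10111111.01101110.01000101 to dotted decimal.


10110001 = 177
10111111 = 191
01101110 = 110
01000101 = 69
IP: 177.191.110.69


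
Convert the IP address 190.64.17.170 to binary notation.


190 = 10111110
64 = 01000000
17 = 00010001
170 = 10101010
Binary: 10111110.01000000.00010001.10101010


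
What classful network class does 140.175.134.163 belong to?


First octet: 140
Binary: 10001100
10xxxxxx -> Class B (128-191)
Class B, default mask 255.255.0.0 (/16)


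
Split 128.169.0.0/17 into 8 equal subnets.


New prefix = 17 + 3 = 20
Each subnet has 4096 addresses
  128.169.0.0/20
  128.169.16.0/20
  128.169.32.0/20
  128.169.48.0/20
  128.169.64.0/20
  128.169.80.0/20
  128.169.96.0/20
  128.169.112.0/20
Subnets: 128.169.0.0/20, 128.169.16.0/20, 128.169.32.0/20, 128.169.48.0/20, 128.169.64.0/20, 128.169.80.0/20, 128.169.96.0/20, 128.169.112.0/20


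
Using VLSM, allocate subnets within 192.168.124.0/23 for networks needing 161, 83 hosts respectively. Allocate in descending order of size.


161 hosts -> /24 (254 usable): 192.168.124.0/24
83 hosts -> /25 (126 usable): 192.168.125.0/25
Allocation: 192.168.124.0/24 (161 hosts, 254 usable); 192.168.125.0/25 (83 hosts, 126 usable)


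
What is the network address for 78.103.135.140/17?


IP:   01001110.01100111.10000111.10001100
Mask: 11111111.11111111.10000000.00000000
AND operation:
Net:  01001110.01100111.10000000.00000000
Network: 78.103.128.0/17


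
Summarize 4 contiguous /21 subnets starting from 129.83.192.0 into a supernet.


Original prefix: /21
Number of subnets: 4 = 2^2
New prefix = 21 - 2 = 19
Supernet: 129.83.192.0/19


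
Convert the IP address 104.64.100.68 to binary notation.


104 = 01101000
64 = 01000000
100 = 01100100
68 = 01000100
Binary: 01101000.01000000.01100100.01000100


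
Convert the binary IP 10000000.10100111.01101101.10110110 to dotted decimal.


10000000 = 128
10100111 = 167
01101101 = 109
10110110 = 182
IP: 128.167.109.182


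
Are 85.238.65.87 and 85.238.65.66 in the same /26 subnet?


Mask: 255.255.255.192
85.238.65.87 AND mask = 85.238.65.64
85.238.65.66 AND mask = 85.238.65.64
Yes, same subnet (85.238.65.64)


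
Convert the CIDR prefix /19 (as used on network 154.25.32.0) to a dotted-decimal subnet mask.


/19 means 19 network bits, 13 host bits
Binary: 11111111111111111110000000000000
Mask: 255.255.224.0


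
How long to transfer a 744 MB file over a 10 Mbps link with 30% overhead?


Effective throughput = 10 * (1 - 30/100) = 7 Mbps
File size in Mb = 744 * 8 = 5952 Mb
Time = 5952 / 7
Time = 850.2857 seconds


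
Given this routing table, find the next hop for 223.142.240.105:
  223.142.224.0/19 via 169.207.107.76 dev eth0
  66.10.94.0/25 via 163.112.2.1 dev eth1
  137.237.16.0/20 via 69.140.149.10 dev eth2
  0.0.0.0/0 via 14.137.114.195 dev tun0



Longest prefix match for 223.142.240.105:
  /19 223.142.224.0: MATCH
  /25 66.10.94.0: no
  /20 137.237.16.0: no
  /0 0.0.0.0: MATCH
Selected: next-hop 169.207.107.76 via eth0 (matched /19)


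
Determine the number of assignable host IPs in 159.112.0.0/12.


Host bits = 32 - 12 = 20
Total addresses = 2^20 = 1048576
Usable = total - 2 (network and broadcast)
Usable hosts: 1048574


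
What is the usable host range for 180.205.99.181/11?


Network: 180.192.0.0
Broadcast: 180.223.255.255
First usable = network + 1
Last usable = broadcast - 1
Range: 180.192.0.1 to 180.223.255.254


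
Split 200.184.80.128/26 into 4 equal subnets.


New prefix = 26 + 2 = 28
Each subnet has 16 addresses
  200.184.80.128/28
  200.184.80.144/28
  200.184.80.160/28
  200.184.80.176/28
Subnets: 200.184.80.128/28, 200.184.80.144/28, 200.184.80.160/28, 200.184.80.176/28


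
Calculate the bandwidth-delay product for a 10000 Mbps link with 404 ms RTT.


BDP = bandwidth * RTT
= 10000 Mbps * 404 ms
= 10000 * 1e6 * 404 / 1000 bits
= 4040000000 bits
= 505000000 bytes
= 493164.0625 KB
BDP = 4040000000 bits (505000000 bytes)


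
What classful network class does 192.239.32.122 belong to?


First octet: 192
Binary: 11000000
110xxxxx -> Class C (192-223)
Class C, default mask 255.255.255.0 (/24)


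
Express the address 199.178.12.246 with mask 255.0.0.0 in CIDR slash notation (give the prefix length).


Binary: 11111111.00000000.00000000.00000000
Count leading 1s
Prefix: /8


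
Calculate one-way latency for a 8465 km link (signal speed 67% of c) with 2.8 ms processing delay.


Speed = 0.67 * 3e5 km/s = 201000 km/s
Propagation delay = 8465 / 201000 = 0.0421 s = 42.1144 ms
Processing delay = 2.8 ms
Total one-way latency = 44.9144 ms


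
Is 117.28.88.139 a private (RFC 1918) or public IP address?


RFC 1918 private ranges:
  10.0.0.0/8 (10.0.0.0 - 10.255.255.255)
  172.16.0.0/12 (172.16.0.0 - 172.31.255.255)
  192.168.0.0/16 (192.168.0.0 - 192.168.255.255)
Public (not in any RFC 1918 range)


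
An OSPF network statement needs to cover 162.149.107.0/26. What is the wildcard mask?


Subnet mask: 255.255.255.192
Wildcard = 255.255.255.255 - subnet mask
255 - 255 = 0
255 - 255 = 0
255 - 255 = 0
255 - 192 = 63
Wildcard: 0.0.0.63


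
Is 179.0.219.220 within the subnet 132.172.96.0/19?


Subnet network: 132.172.96.0
Test IP AND mask: 179.0.192.0
No, 179.0.219.220 is not in 132.172.96.0/19


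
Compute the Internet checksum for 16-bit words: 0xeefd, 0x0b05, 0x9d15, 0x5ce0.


Sum all words (with carry folding):
+ 0xeefd = 0xeefd
+ 0x0b05 = 0xfa02
+ 0x9d15 = 0x9718
+ 0x5ce0 = 0xf3f8
One's complement: ~0xf3f8
Checksum = 0x0c07


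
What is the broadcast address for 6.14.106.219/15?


Network: 6.14.0.0/15
Host bits = 17
Set all host bits to 1:
Broadcast: 6.15.255.255


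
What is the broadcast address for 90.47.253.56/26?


Network: 90.47.253.0/26
Host bits = 6
Set all host bits to 1:
Broadcast: 90.47.253.63


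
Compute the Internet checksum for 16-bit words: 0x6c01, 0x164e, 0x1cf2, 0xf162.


Sum all words (with carry folding):
+ 0x6c01 = 0x6c01
+ 0x164e = 0x824f
+ 0x1cf2 = 0x9f41
+ 0xf162 = 0x90a4
One's complement: ~0x90a4
Checksum = 0x6f5b


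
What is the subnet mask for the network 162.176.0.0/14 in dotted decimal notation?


/14 means 14 network bits, 18 host bits
Binary: 11111111111111000000000000000000
Mask: 255.252.0.0


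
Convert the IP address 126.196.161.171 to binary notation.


126 = 01111110
196 = 11000100
161 = 10100001
171 = 10101011
Binary: 01111110.11000100.10100001.10101011


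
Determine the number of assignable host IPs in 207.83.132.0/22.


Host bits = 32 - 22 = 10
Total addresses = 2^10 = 1024
Usable = total - 2 (network and broadcast)
Usable hosts: 1022


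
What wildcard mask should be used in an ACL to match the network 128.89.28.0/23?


Subnet mask: 255.255.254.0
Wildcard = 255.255.255.255 - subnet mask
255 - 255 = 0
255 - 255 = 0
255 - 254 = 1
255 - 0 = 255
Wildcard: 0.0.1.255


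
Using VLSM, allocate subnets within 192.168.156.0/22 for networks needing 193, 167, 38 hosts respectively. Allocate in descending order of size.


193 hosts -> /24 (254 usable): 192.168.156.0/24
167 hosts -> /24 (254 usable): 192.168.157.0/24
38 hosts -> /26 (62 usable): 192.168.158.0/26
Allocation: 192.168.156.0/24 (193 hosts, 254 usable); 192.168.157.0/24 (167 hosts, 254 usable); 192.168.158.0/26 (38 hosts, 62 usable)


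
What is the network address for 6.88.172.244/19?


IP:   00000110.01011000.10101100.11110100
Mask: 11111111.11111111.11100000.00000000
AND operation:
Net:  00000110.01011000.10100000.00000000
Network: 6.88.160.0/19


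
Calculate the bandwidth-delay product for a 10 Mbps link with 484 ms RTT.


BDP = bandwidth * RTT
= 10 Mbps * 484 ms
= 10 * 1e6 * 484 / 1000 bits
= 4840000 bits
= 605000 bytes
= 590.8203 KB
BDP = 4840000 bits (605000 bytes)


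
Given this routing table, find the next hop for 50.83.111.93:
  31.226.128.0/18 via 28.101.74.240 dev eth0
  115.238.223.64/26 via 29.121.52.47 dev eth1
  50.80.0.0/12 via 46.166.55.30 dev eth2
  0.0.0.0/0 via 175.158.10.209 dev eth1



Longest prefix match for 50.83.111.93:
  /18 31.226.128.0: no
  /26 115.238.223.64: no
  /12 50.80.0.0: MATCH
  /0 0.0.0.0: MATCH
Selected: next-hop 46.166.55.30 via eth2 (matched /12)


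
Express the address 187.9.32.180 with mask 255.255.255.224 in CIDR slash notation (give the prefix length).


Binary: 11111111.11111111.11111111.11100000
Count leading 1s
Prefix: /27


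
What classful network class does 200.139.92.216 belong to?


First octet: 200
Binary: 11001000
110xxxxx -> Class C (192-223)
Class C, default mask 255.255.255.0 (/24)


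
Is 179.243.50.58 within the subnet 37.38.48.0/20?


Subnet network: 37.38.48.0
Test IP AND mask: 179.243.48.0
No, 179.243.50.58 is not in 37.38.48.0/20


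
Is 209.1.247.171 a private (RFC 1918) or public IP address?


RFC 1918 private ranges:
  10.0.0.0/8 (10.0.0.0 - 10.255.255.255)
  172.16.0.0/12 (172.16.0.0 - 172.31.255.255)
  192.168.0.0/16 (192.168.0.0 - 192.168.255.255)
Public (not in any RFC 1918 range)


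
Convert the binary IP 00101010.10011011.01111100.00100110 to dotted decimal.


00101010 = 42
10011011 = 155
01111100 = 124
00100110 = 38
IP: 42.155.124.38


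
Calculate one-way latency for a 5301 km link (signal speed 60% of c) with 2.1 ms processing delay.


Speed = 0.6 * 3e5 km/s = 180000 km/s
Propagation delay = 5301 / 180000 = 0.0295 s = 29.45 ms
Processing delay = 2.1 ms
Total one-way latency = 31.55 ms


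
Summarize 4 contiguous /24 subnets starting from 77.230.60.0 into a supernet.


Original prefix: /24
Number of subnets: 4 = 2^2
New prefix = 24 - 2 = 22
Supernet: 77.230.60.0/22


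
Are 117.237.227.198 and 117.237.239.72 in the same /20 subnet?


Mask: 255.255.240.0
117.237.227.198 AND mask = 117.237.224.0
117.237.239.72 AND mask = 117.237.224.0
Yes, same subnet (117.237.224.0)


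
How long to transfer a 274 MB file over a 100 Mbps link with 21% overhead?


Effective throughput = 100 * (1 - 21/100) = 79 Mbps
File size in Mb = 274 * 8 = 2192 Mb
Time = 2192 / 79
Time = 27.7468 seconds


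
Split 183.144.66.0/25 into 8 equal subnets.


New prefix = 25 + 3 = 28
Each subnet has 16 addresses
  183.144.66.0/28
  183.144.66.16/28
  183.144.66.32/28
  183.144.66.48/28
  183.144.66.64/28
  183.144.66.80/28
  183.144.66.96/28
  183.144.66.112/28
Subnets: 183.144.66.0/28, 183.144.66.16/28, 183.144.66.32/28, 183.144.66.48/28, 183.144.66.64/28, 183.144.66.80/28, 183.144.66.96/28, 183.144.66.112/28


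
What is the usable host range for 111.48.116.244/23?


Network: 111.48.116.0
Broadcast: 111.48.117.255
First usable = network + 1
Last usable = broadcast - 1
Range: 111.48.116.1 to 111.48.117.254


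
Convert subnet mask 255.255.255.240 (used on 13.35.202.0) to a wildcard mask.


Subnet mask: 255.255.255.240
Wildcard = 255.255.255.255 - subnet mask
255 - 255 = 0
255 - 255 = 0
255 - 255 = 0
255 - 240 = 15
Wildcard: 0.0.0.15


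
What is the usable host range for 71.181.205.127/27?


Network: 71.181.205.96
Broadcast: 71.181.205.127
First usable = network + 1
Last usable = broadcast - 1
Range: 71.181.205.97 to 71.181.205.126


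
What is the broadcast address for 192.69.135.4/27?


Network: 192.69.135.0/27
Host bits = 5
Set all host bits to 1:
Broadcast: 192.69.135.31


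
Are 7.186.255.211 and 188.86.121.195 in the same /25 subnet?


Mask: 255.255.255.128
7.186.255.211 AND mask = 7.186.255.128
188.86.121.195 AND mask = 188.86.121.128
No, different subnets (7.186.255.128 vs 188.86.121.128)


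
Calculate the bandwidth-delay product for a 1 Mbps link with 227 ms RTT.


BDP = bandwidth * RTT
= 1 Mbps * 227 ms
= 1 * 1e6 * 227 / 1000 bits
= 227000 bits
= 28375 bytes
= 27.71 KB
BDP = 227000 bits (28375 bytes)


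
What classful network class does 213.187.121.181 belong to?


First octet: 213
Binary: 11010101
110xxxxx -> Class C (192-223)
Class C, default mask 255.255.255.0 (/24)


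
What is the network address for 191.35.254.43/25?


IP:   10111111.00100011.11111110.00101011
Mask: 11111111.11111111.11111111.10000000
AND operation:
Net:  10111111.00100011.11111110.00000000
Network: 191.35.254.0/25


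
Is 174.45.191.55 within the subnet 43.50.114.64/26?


Subnet network: 43.50.114.64
Test IP AND mask: 174.45.191.0
No, 174.45.191.55 is not in 43.50.114.64/26


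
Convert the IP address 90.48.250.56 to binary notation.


90 = 01011010
48 = 00110000
250 = 11111010
56 = 00111000
Binary: 01011010.00110000.11111010.00111000


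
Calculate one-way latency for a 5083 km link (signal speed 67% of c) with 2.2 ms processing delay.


Speed = 0.67 * 3e5 km/s = 201000 km/s
Propagation delay = 5083 / 201000 = 0.0253 s = 25.2886 ms
Processing delay = 2.2 ms
Total one-way latency = 27.4886 ms


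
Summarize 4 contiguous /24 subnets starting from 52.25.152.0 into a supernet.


Original prefix: /24
Number of subnets: 4 = 2^2
New prefix = 24 - 2 = 22
Supernet: 52.25.152.0/22


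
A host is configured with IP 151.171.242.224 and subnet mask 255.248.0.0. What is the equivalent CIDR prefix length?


Binary: 11111111.11111000.00000000.00000000
Count leading 1s
Prefix: /13


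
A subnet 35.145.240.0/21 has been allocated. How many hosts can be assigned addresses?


Host bits = 32 - 21 = 11
Total addresses = 2^11 = 2048
Usable = total - 2 (network and broadcast)
Usable hosts: 2046


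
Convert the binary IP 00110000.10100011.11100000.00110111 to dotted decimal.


00110000 = 48
10100011 = 163
11100000 = 224
00110111 = 55
IP: 48.163.224.55


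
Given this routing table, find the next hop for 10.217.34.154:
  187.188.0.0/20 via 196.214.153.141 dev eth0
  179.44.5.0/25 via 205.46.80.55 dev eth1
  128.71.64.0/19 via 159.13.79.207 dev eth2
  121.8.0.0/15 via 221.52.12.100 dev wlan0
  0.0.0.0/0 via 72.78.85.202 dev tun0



Longest prefix match for 10.217.34.154:
  /20 187.188.0.0: no
  /25 179.44.5.0: no
  /19 128.71.64.0: no
  /15 121.8.0.0: no
  /0 0.0.0.0: MATCH
Selected: next-hop 72.78.85.202 via tun0 (matched /0)


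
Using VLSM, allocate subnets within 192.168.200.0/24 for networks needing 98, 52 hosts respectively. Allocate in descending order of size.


98 hosts -> /25 (126 usable): 192.168.200.0/25
52 hosts -> /26 (62 usable): 192.168.200.128/26
Allocation: 192.168.200.0/25 (98 hosts, 126 usable); 192.168.200.128/26 (52 hosts, 62 usable)


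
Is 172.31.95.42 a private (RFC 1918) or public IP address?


RFC 1918 private ranges:
  10.0.0.0/8 (10.0.0.0 - 10.255.255.255)
  172.16.0.0/12 (172.16.0.0 - 172.31.255.255)
  192.168.0.0/16 (192.168.0.0 - 192.168.255.255)
Private (in 172.16.0.0/12)


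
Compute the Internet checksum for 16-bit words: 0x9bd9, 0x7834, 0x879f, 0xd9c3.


Sum all words (with carry folding):
+ 0x9bd9 = 0x9bd9
+ 0x7834 = 0x140e
+ 0x879f = 0x9bad
+ 0xd9c3 = 0x7571
One's complement: ~0x7571
Checksum = 0x8a8e


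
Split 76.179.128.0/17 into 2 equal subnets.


New prefix = 17 + 1 = 18
Each subnet has 16384 addresses
  76.179.128.0/18
  76.179.192.0/18
Subnets: 76.179.128.0/18, 76.179.192.0/18


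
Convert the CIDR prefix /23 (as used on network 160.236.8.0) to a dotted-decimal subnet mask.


/23 means 23 network bits, 9 host bits
Binary: 11111111111111111111111000000000
Mask: 255.255.254.0


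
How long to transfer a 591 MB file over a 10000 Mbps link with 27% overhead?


Effective throughput = 10000 * (1 - 27/100) = 7300 Mbps
File size in Mb = 591 * 8 = 4728 Mb
Time = 4728 / 7300
Time = 0.6477 seconds


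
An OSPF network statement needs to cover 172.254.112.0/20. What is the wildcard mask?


Subnet mask: 255.255.240.0
Wildcard = 255.255.255.255 - subnet mask
255 - 255 = 0
255 - 255 = 0
255 - 240 = 15
255 - 0 = 255
Wildcard: 0.0.15.255


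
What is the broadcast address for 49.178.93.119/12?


Network: 49.176.0.0/12
Host bits = 20
Set all host bits to 1:
Broadcast: 49.191.255.255


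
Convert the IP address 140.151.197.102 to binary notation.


140 = 10001100
151 = 10010111
197 = 11000101
102 = 01100110
Binary: 10001100.10010111.11000101.01100110


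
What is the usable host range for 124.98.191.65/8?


Network: 124.0.0.0
Broadcast: 124.255.255.255
First usable = network + 1
Last usable = broadcast - 1
Range: 124.0.0.1 to 124.255.255.254


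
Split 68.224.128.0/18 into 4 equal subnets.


New prefix = 18 + 2 = 20
Each subnet has 4096 addresses
  68.224.128.0/20
  68.224.144.0/20
  68.224.160.0/20
  68.224.176.0/20
Subnets: 68.224.128.0/20, 68.224.144.0/20, 68.224.160.0/20, 68.224.176.0/20


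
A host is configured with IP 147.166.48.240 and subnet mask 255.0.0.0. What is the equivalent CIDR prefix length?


Binary: 11111111.00000000.00000000.00000000
Count leading 1s
Prefix: /8


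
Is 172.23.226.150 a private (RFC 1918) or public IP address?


RFC 1918 private ranges:
  10.0.0.0/8 (10.0.0.0 - 10.255.255.255)
  172.16.0.0/12 (172.16.0.0 - 172.31.255.255)
  192.168.0.0/16 (192.168.0.0 - 192.168.255.255)
Private (in 172.16.0.0/12)


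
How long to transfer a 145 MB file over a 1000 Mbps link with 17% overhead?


Effective throughput = 1000 * (1 - 17/100) = 830 Mbps
File size in Mb = 145 * 8 = 1160 Mb
Time = 1160 / 830
Time = 1.3976 seconds


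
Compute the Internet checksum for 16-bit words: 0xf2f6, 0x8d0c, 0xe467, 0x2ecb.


Sum all words (with carry folding):
+ 0xf2f6 = 0xf2f6
+ 0x8d0c = 0x8003
+ 0xe467 = 0x646b
+ 0x2ecb = 0x9336
One's complement: ~0x9336
Checksum = 0x6cc9


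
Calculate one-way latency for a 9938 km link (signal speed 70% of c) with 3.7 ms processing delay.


Speed = 0.7 * 3e5 km/s = 210000 km/s
Propagation delay = 9938 / 210000 = 0.0473 s = 47.3238 ms
Processing delay = 3.7 ms
Total one-way latency = 51.0238 ms


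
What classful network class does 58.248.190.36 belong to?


First octet: 58
Binary: 00111010
0xxxxxxx -> Class A (1-126)
Class A, default mask 255.0.0.0 (/8)


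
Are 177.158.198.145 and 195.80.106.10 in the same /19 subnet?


Mask: 255.255.224.0
177.158.198.145 AND mask = 177.158.192.0
195.80.106.10 AND mask = 195.80.96.0
No, different subnets (177.158.192.0 vs 195.80.96.0)


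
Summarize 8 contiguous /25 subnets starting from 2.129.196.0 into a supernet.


Original prefix: /25
Number of subnets: 8 = 2^3
New prefix = 25 - 3 = 22
Supernet: 2.129.196.0/22


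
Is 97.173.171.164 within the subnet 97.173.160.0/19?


Subnet network: 97.173.160.0
Test IP AND mask: 97.173.160.0
Yes, 97.173.171.164 is in 97.173.160.0/19


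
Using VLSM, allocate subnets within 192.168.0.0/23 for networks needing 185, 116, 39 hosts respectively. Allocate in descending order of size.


185 hosts -> /24 (254 usable): 192.168.0.0/24
116 hosts -> /25 (126 usable): 192.168.1.0/25
39 hosts -> /26 (62 usable): 192.168.1.128/26
Allocation: 192.168.0.0/24 (185 hosts, 254 usable); 192.168.1.0/25 (116 hosts, 126 usable); 192.168.1.128/26 (39 hosts, 62 usable)


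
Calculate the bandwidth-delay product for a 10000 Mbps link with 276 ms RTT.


BDP = bandwidth * RTT
= 10000 Mbps * 276 ms
= 10000 * 1e6 * 276 / 1000 bits
= 2760000000 bits
= 345000000 bytes
= 336914.0625 KB
BDP = 2760000000 bits (345000000 bytes)


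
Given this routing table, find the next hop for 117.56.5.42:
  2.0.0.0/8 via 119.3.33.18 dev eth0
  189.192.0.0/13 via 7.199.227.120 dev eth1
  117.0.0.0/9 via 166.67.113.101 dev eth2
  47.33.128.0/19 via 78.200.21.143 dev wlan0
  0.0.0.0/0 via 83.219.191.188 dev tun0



Longest prefix match for 117.56.5.42:
  /8 2.0.0.0: no
  /13 189.192.0.0: no
  /9 117.0.0.0: MATCH
  /19 47.33.128.0: no
  /0 0.0.0.0: MATCH
Selected: next-hop 166.67.113.101 via eth2 (matched /9)


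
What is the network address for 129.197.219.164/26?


IP:   10000001.11000101.11011011.10100100
Mask: 11111111.11111111.11111111.11000000
AND operation:
Net:  10000001.11000101.11011011.10000000
Network: 129.197.219.128/26


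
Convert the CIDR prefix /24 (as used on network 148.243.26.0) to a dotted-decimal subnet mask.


/24 means 24 network bits, 8 host bits
Binary: 11111111111111111111111100000000
Mask: 255.255.255.0


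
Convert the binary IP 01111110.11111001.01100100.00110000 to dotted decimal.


01111110 = 126
11111001 = 249
01100100 = 100
00110000 = 48
IP: 126.249.100.48


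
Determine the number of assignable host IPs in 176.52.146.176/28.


Host bits = 32 - 28 = 4
Total addresses = 2^4 = 16
Usable = total - 2 (network and broadcast)
Usable hosts: 14


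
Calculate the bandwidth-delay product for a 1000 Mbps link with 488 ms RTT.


BDP = bandwidth * RTT
= 1000 Mbps * 488 ms
= 1000 * 1e6 * 488 / 1000 bits
= 488000000 bits
= 61000000 bytes
= 59570.3125 KB
BDP = 488000000 bits (61000000 bytes)


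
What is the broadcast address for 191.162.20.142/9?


Network: 191.128.0.0/9
Host bits = 23
Set all host bits to 1:
Broadcast: 191.255.255.255


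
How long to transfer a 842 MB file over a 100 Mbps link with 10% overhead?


Effective throughput = 100 * (1 - 10/100) = 90 Mbps
File size in Mb = 842 * 8 = 6736 Mb
Time = 6736 / 90
Time = 74.8444 seconds


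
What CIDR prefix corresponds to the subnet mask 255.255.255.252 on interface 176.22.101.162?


Binary: 11111111.11111111.11111111.11111100
Count leading 1s
Prefix: /30


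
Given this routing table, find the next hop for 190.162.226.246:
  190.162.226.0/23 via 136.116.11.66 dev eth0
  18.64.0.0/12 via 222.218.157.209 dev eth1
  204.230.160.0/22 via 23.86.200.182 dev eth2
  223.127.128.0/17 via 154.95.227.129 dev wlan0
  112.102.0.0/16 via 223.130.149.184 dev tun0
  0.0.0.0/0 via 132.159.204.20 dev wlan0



Longest prefix match for 190.162.226.246:
  /23 190.162.226.0: MATCH
  /12 18.64.0.0: no
  /22 204.230.160.0: no
  /17 223.127.128.0: no
  /16 112.102.0.0: no
  /0 0.0.0.0: MATCH
Selected: next-hop 136.116.11.66 via eth0 (matched /23)


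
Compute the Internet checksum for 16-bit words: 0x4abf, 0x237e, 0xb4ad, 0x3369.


Sum all words (with carry folding):
+ 0x4abf = 0x4abf
+ 0x237e = 0x6e3d
+ 0xb4ad = 0x22eb
+ 0x3369 = 0x5654
One's complement: ~0x5654
Checksum = 0xa9ab


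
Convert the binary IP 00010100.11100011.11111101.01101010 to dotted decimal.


00010100 = 20
11100011 = 227
11111101 = 253
01101010 = 106
IP: 20.227.253.106


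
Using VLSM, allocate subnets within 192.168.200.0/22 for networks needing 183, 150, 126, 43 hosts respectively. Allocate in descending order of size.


183 hosts -> /24 (254 usable): 192.168.200.0/24
150 hosts -> /24 (254 usable): 192.168.201.0/24
126 hosts -> /25 (126 usable): 192.168.202.0/25
43 hosts -> /26 (62 usable): 192.168.202.128/26
Allocation: 192.168.200.0/24 (183 hosts, 254 usable); 192.168.201.0/24 (150 hosts, 254 usable); 192.168.202.0/25 (126 hosts, 126 usable); 192.168.202.128/26 (43 hosts, 62 usable)


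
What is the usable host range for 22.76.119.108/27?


Network: 22.76.119.96
Broadcast: 22.76.119.127
First usable = network + 1
Last usable = broadcast - 1
Range: 22.76.119.97 to 22.76.119.126


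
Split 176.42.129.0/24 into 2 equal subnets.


New prefix = 24 + 1 = 25
Each subnet has 128 addresses
  176.42.129.0/25
  176.42.129.128/25
Subnets: 176.42.129.0/25, 176.42.129.128/25


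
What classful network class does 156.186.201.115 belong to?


First octet: 156
Binary: 10011100
10xxxxxx -> Class B (128-191)
Class B, default mask 255.255.0.0 (/16)


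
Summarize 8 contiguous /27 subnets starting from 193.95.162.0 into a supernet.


Original prefix: /27
Number of subnets: 8 = 2^3
New prefix = 27 - 3 = 24
Supernet: 193.95.162.0/24


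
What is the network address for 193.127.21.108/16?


IP:   11000001.01111111.00010101.01101100
Mask: 11111111.11111111.00000000.00000000
AND operation:
Net:  11000001.01111111.00000000.00000000
Network: 193.127.0.0/16


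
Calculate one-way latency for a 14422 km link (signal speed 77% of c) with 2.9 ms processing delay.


Speed = 0.77 * 3e5 km/s = 231000 km/s
Propagation delay = 14422 / 231000 = 0.0624 s = 62.4329 ms
Processing delay = 2.9 ms
Total one-way latency = 65.3329 ms


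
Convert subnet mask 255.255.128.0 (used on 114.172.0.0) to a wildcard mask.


Subnet mask: 255.255.128.0
Wildcard = 255.255.255.255 - subnet mask
255 - 255 = 0
255 - 255 = 0
255 - 128 = 127
255 - 0 = 255
Wildcard: 0.0.127.255


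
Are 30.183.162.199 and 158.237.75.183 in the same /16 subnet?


Mask: 255.255.0.0
30.183.162.199 AND mask = 30.183.0.0
158.237.75.183 AND mask = 158.237.0.0
No, different subnets (30.183.0.0 vs 158.237.0.0)


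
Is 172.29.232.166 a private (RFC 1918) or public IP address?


RFC 1918 private ranges:
  10.0.0.0/8 (10.0.0.0 - 10.255.255.255)
  172.16.0.0/12 (172.16.0.0 - 172.31.255.255)
  192.168.0.0/16 (192.168.0.0 - 192.168.255.255)
Private (in 172.16.0.0/12)


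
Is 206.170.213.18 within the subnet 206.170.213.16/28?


Subnet network: 206.170.213.16
Test IP AND mask: 206.170.213.16
Yes, 206.170.213.18 is in 206.170.213.16/28


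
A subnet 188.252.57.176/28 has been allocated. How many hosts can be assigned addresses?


Host bits = 32 - 28 = 4
Total addresses = 2^4 = 16
Usable = total - 2 (network and broadcast)
Usable hosts: 14


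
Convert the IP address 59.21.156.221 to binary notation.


59 = 00111011
21 = 00010101
156 = 10011100
221 = 11011101
Binary: 00111011.00010101.10011100.11011101


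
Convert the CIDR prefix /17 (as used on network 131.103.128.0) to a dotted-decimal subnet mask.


/17 means 17 network bits, 15 host bits
Binary: 11111111111111111000000000000000
Mask: 255.255.128.0


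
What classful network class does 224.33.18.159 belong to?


First octet: 224
Binary: 11100000
1110xxxx -> Class D (224-239)
Class D (multicast), default mask N/A


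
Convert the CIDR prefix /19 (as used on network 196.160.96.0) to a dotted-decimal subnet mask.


/19 means 19 network bits, 13 host bits
Binary: 11111111111111111110000000000000
Mask: 255.255.224.0


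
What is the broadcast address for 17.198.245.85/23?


Network: 17.198.244.0/23
Host bits = 9
Set all host bits to 1:
Broadcast: 17.198.245.255


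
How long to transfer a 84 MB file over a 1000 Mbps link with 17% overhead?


Effective throughput = 1000 * (1 - 17/100) = 830 Mbps
File size in Mb = 84 * 8 = 672 Mb
Time = 672 / 830
Time = 0.8096 seconds


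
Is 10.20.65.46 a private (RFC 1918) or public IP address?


RFC 1918 private ranges:
  10.0.0.0/8 (10.0.0.0 - 10.255.255.255)
  172.16.0.0/12 (172.16.0.0 - 172.31.255.255)
  192.168.0.0/16 (192.168.0.0 - 192.168.255.255)
Private (in 10.0.0.0/8)


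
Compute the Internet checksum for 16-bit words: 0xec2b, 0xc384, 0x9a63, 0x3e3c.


Sum all words (with carry folding):
+ 0xec2b = 0xec2b
+ 0xc384 = 0xafb0
+ 0x9a63 = 0x4a14
+ 0x3e3c = 0x8850
One's complement: ~0x8850
Checksum = 0x77af


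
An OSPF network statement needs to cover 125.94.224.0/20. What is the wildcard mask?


Subnet mask: 255.255.240.0
Wildcard = 255.255.255.255 - subnet mask
255 - 255 = 0
255 - 255 = 0
255 - 240 = 15
255 - 0 = 255
Wildcard: 0.0.15.255


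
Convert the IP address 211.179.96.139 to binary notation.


211 = 11010011
179 = 10110011
96 = 01100000
139 = 10001011
Binary: 11010011.10110011.01100000.10001011


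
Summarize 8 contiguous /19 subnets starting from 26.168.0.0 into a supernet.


Original prefix: /19
Number of subnets: 8 = 2^3
New prefix = 19 - 3 = 16
Supernet: 26.168.0.0/16


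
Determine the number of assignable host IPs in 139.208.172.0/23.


Host bits = 32 - 23 = 9
Total addresses = 2^9 = 512
Usable = total - 2 (network and broadcast)
Usable hosts: 510


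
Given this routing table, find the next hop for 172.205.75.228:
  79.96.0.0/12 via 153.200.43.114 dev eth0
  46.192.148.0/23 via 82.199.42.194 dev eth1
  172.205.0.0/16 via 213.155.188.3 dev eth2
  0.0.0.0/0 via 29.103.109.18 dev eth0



Longest prefix match for 172.205.75.228:
  /12 79.96.0.0: no
  /23 46.192.148.0: no
  /16 172.205.0.0: MATCH
  /0 0.0.0.0: MATCH
Selected: next-hop 213.155.188.3 via eth2 (matched /16)


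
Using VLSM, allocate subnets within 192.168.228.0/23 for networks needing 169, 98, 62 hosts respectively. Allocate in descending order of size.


169 hosts -> /24 (254 usable): 192.168.228.0/24
98 hosts -> /25 (126 usable): 192.168.229.0/25
62 hosts -> /26 (62 usable): 192.168.229.128/26
Allocation: 192.168.228.0/24 (169 hosts, 254 usable); 192.168.229.0/25 (98 hosts, 126 usable); 192.168.229.128/26 (62 hosts, 62 usable)


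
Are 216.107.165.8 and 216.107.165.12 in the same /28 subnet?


Mask: 255.255.255.240
216.107.165.8 AND mask = 216.107.165.0
216.107.165.12 AND mask = 216.107.165.0
Yes, same subnet (216.107.165.0)


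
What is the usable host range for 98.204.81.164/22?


Network: 98.204.80.0
Broadcast: 98.204.83.255
First usable = network + 1
Last usable = broadcast - 1
Range: 98.204.80.1 to 98.204.83.254


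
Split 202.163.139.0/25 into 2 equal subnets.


New prefix = 25 + 1 = 26
Each subnet has 64 addresses
  202.163.139.0/26
  202.163.139.64/26
Subnets: 202.163.139.0/26, 202.163.139.64/26


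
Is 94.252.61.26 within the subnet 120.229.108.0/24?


Subnet network: 120.229.108.0
Test IP AND mask: 94.252.61.0
No, 94.252.61.26 is not in 120.229.108.0/24


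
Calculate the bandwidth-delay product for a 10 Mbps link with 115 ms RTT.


BDP = bandwidth * RTT
= 10 Mbps * 115 ms
= 10 * 1e6 * 115 / 1000 bits
= 1150000 bits
= 143750 bytes
= 140.3809 KB
BDP = 1150000 bits (143750 bytes)


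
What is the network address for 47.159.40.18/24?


IP:   00101111.10011111.00101000.00010010
Mask: 11111111.11111111.11111111.00000000
AND operation:
Net:  00101111.10011111.00101000.00000000
Network: 47.159.40.0/24


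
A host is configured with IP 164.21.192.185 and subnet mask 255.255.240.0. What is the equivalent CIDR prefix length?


Binary: 11111111.11111111.11110000.00000000
Count leading 1s
Prefix: /20


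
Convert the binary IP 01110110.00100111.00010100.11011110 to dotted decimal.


01110110 = 118
00100111 = 39
00010100 = 20
11011110 = 222
IP: 118.39.20.222


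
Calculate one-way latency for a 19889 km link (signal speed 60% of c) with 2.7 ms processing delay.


Speed = 0.6 * 3e5 km/s = 180000 km/s
Propagation delay = 19889 / 180000 = 0.1105 s = 110.4944 ms
Processing delay = 2.7 ms
Total one-way latency = 113.1944 ms


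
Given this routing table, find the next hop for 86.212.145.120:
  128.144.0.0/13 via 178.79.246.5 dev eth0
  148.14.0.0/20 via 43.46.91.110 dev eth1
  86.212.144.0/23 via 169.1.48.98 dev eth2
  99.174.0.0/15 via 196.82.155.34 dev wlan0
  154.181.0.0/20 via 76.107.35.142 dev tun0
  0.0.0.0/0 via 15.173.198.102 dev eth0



Longest prefix match for 86.212.145.120:
  /13 128.144.0.0: no
  /20 148.14.0.0: no
  /23 86.212.144.0: MATCH
  /15 99.174.0.0: no
  /20 154.181.0.0: no
  /0 0.0.0.0: MATCH
Selected: next-hop 169.1.48.98 via eth2 (matched /23)


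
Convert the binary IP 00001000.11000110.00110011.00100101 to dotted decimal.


00001000 = 8
11000110 = 198
00110011 = 51
00100101 = 37
IP: 8.198.51.37


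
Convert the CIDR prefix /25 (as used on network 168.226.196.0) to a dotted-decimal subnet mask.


/25 means 25 network bits, 7 host bits
Binary: 11111111111111111111111110000000
Mask: 255.255.255.128


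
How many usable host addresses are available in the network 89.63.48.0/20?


Host bits = 32 - 20 = 12
Total addresses = 2^12 = 4096
Usable = total - 2 (network and broadcast)
Usable hosts: 4094


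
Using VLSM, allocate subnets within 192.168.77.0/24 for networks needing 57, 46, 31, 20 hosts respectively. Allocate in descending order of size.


57 hosts -> /26 (62 usable): 192.168.77.0/26
46 hosts -> /26 (62 usable): 192.168.77.64/26
31 hosts -> /26 (62 usable): 192.168.77.128/26
20 hosts -> /27 (30 usable): 192.168.77.192/27
Allocation: 192.168.77.0/26 (57 hosts, 62 usable); 192.168.77.64/26 (46 hosts, 62 usable); 192.168.77.128/26 (31 hosts, 62 usable); 192.168.77.192/27 (20 hosts, 30 usable)


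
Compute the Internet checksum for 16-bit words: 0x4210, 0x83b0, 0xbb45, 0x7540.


Sum all words (with carry folding):
+ 0x4210 = 0x4210
+ 0x83b0 = 0xc5c0
+ 0xbb45 = 0x8106
+ 0x7540 = 0xf646
One's complement: ~0xf646
Checksum = 0x09b9


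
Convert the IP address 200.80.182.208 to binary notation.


200 = 11001000
80 = 01010000
182 = 10110110
208 = 11010000
Binary: 11001000.01010000.10110110.11010000


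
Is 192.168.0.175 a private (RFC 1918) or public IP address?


RFC 1918 private ranges:
  10.0.0.0/8 (10.0.0.0 - 10.255.255.255)
  172.16.0.0/12 (172.16.0.0 - 172.31.255.255)
  192.168.0.0/16 (192.168.0.0 - 192.168.255.255)
Private (in 192.168.0.0/16)


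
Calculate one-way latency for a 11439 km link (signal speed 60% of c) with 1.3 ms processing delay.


Speed = 0.6 * 3e5 km/s = 180000 km/s
Propagation delay = 11439 / 180000 = 0.0635 s = 63.55 ms
Processing delay = 1.3 ms
Total one-way latency = 64.85 ms


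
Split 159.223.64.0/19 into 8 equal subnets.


New prefix = 19 + 3 = 22
Each subnet has 1024 addresses
  159.223.64.0/22
  159.223.68.0/22
  159.223.72.0/22
  159.223.76.0/22
  159.223.80.0/22
  159.223.84.0/22
  159.223.88.0/22
  159.223.92.0/22
Subnets: 159.223.64.0/22, 159.223.68.0/22, 159.223.72.0/22, 159.223.76.0/22, 159.223.80.0/22, 159.223.84.0/22, 159.223.88.0/22, 159.223.92.0/22


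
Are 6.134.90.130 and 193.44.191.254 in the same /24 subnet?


Mask: 255.255.255.0
6.134.90.130 AND mask = 6.134.90.0
193.44.191.254 AND mask = 193.44.191.0
No, different subnets (6.134.90.0 vs 193.44.191.0)


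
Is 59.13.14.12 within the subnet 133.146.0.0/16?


Subnet network: 133.146.0.0
Test IP AND mask: 59.13.0.0
No, 59.13.14.12 is not in 133.146.0.0/16


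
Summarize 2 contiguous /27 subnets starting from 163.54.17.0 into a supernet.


Original prefix: /27
Number of subnets: 2 = 2^1
New prefix = 27 - 1 = 26
Supernet: 163.54.17.0/26


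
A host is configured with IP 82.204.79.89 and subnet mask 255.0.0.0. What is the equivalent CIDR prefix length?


Binary: 11111111.00000000.00000000.00000000
Count leading 1s
Prefix: /8


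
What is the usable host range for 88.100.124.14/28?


Network: 88.100.124.0
Broadcast: 88.100.124.15
First usable = network + 1
Last usable = broadcast - 1
Range: 88.100.124.1 to 88.100.124.14


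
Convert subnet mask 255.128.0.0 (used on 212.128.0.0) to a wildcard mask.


Subnet mask: 255.128.0.0
Wildcard = 255.255.255.255 - subnet mask
255 - 255 = 0
255 - 128 = 127
255 - 0 = 255
255 - 0 = 255
Wildcard: 0.127.255.255


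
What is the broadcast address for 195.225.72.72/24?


Network: 195.225.72.0/24
Host bits = 8
Set all host bits to 1:
Broadcast: 195.225.72.255


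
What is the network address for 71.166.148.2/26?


IP:   01000111.10100110.10010100.00000010
Mask: 11111111.11111111.11111111.11000000
AND operation:
Net:  01000111.10100110.10010100.00000000
Network: 71.166.148.0/26


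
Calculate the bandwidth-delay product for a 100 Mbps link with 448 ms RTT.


BDP = bandwidth * RTT
= 100 Mbps * 448 ms
= 100 * 1e6 * 448 / 1000 bits
= 44800000 bits
= 5600000 bytes
= 5468.75 KB
BDP = 44800000 bits (5600000 bytes)


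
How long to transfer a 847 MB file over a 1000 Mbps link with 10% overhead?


Effective throughput = 1000 * (1 - 10/100) = 900 Mbps
File size in Mb = 847 * 8 = 6776 Mb
Time = 6776 / 900
Time = 7.5289 seconds


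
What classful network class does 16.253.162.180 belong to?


First octet: 16
Binary: 00010000
0xxxxxxx -> Class A (1-126)
Class A, default mask 255.0.0.0 (/8)


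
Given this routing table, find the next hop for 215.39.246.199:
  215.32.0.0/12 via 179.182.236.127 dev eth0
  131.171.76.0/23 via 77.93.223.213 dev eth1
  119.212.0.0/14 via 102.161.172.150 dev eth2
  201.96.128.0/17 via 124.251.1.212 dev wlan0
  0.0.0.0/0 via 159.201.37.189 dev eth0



Longest prefix match for 215.39.246.199:
  /12 215.32.0.0: MATCH
  /23 131.171.76.0: no
  /14 119.212.0.0: no
  /17 201.96.128.0: no
  /0 0.0.0.0: MATCH
Selected: next-hop 179.182.236.127 via eth0 (matched /12)


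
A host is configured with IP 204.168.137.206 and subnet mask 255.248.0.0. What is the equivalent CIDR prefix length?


Binary: 11111111.11111000.00000000.00000000
Count leading 1s
Prefix: /13


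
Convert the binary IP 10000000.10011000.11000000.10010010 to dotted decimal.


10000000 = 128
10011000 = 152
11000000 = 192
10010010 = 146
IP: 128.152.192.146


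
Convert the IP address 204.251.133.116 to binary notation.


204 = 11001100
251 = 11111011
133 = 10000101
116 = 01110100
Binary: 11001100.11111011.10000101.01110100


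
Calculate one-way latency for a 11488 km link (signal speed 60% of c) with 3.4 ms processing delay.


Speed = 0.6 * 3e5 km/s = 180000 km/s
Propagation delay = 11488 / 180000 = 0.0638 s = 63.8222 ms
Processing delay = 3.4 ms
Total one-way latency = 67.2222 ms


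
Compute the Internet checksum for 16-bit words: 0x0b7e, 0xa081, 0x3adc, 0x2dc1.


Sum all words (with carry folding):
+ 0x0b7e = 0x0b7e
+ 0xa081 = 0xabff
+ 0x3adc = 0xe6db
+ 0x2dc1 = 0x149d
One's complement: ~0x149d
Checksum = 0xeb62


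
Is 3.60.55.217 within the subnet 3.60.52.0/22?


Subnet network: 3.60.52.0
Test IP AND mask: 3.60.52.0
Yes, 3.60.55.217 is in 3.60.52.0/22
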